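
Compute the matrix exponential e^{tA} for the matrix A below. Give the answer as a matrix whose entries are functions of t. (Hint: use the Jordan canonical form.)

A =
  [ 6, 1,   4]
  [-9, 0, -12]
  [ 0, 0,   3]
e^{tA} =
  [3*t*exp(3*t) + exp(3*t), t*exp(3*t), 4*t*exp(3*t)]
  [-9*t*exp(3*t), -3*t*exp(3*t) + exp(3*t), -12*t*exp(3*t)]
  [0, 0, exp(3*t)]

Strategy: write A = P · J · P⁻¹ where J is a Jordan canonical form, so e^{tA} = P · e^{tJ} · P⁻¹, and e^{tJ} can be computed block-by-block.

A has Jordan form
J =
  [3, 1, 0]
  [0, 3, 0]
  [0, 0, 3]
(up to reordering of blocks).

Per-block formulas:
  For a 2×2 Jordan block J_2(3): exp(t · J_2(3)) = e^(3t)·(I + t·N), where N is the 2×2 nilpotent shift.
  For a 1×1 block at λ = 3: exp(t · [3]) = [e^(3t)].

After assembling e^{tJ} and conjugating by P, we get:

e^{tA} =
  [3*t*exp(3*t) + exp(3*t), t*exp(3*t), 4*t*exp(3*t)]
  [-9*t*exp(3*t), -3*t*exp(3*t) + exp(3*t), -12*t*exp(3*t)]
  [0, 0, exp(3*t)]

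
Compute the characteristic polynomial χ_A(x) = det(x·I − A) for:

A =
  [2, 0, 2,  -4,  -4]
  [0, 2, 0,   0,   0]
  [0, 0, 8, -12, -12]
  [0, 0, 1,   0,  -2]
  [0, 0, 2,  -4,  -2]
x^5 - 10*x^4 + 40*x^3 - 80*x^2 + 80*x - 32

Expanding det(x·I − A) (e.g. by cofactor expansion or by noting that A is similar to its Jordan form J, which has the same characteristic polynomial as A) gives
  χ_A(x) = x^5 - 10*x^4 + 40*x^3 - 80*x^2 + 80*x - 32
which factors as (x - 2)^5. The eigenvalues (with algebraic multiplicities) are λ = 2 with multiplicity 5.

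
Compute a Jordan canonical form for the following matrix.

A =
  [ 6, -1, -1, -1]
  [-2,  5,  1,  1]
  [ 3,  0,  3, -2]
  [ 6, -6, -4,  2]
J_3(4) ⊕ J_1(4)

The characteristic polynomial is
  det(x·I − A) = x^4 - 16*x^3 + 96*x^2 - 256*x + 256 = (x - 4)^4

Eigenvalues and multiplicities (the geometric multiplicity of λ is n − rank(A − λI), which equals the number of Jordan blocks for λ):
  λ = 4: algebraic multiplicity = 4, geometric multiplicity = 2

Determining the block sizes for each eigenvalue:
  λ = 4: with am = 4 and gm = 2, the partition is not yet determined (e.g. several partitions of 4 into 2 parts exist). Let N = A − (4)·I. Computing rank(N^1) = 2, rank(N^2) = 1, rank(N^3) = 0; the number of blocks of size ≥ j is rank(N^{j−1}) − rank(N^j), giving [2, 1, 1]. So we have 1 block(s) of size 3, 1 block(s) of size 1 → block sizes [3, 1]

Assembling the blocks gives a Jordan form
J =
  [4, 1, 0, 0]
  [0, 4, 1, 0]
  [0, 0, 4, 0]
  [0, 0, 0, 4]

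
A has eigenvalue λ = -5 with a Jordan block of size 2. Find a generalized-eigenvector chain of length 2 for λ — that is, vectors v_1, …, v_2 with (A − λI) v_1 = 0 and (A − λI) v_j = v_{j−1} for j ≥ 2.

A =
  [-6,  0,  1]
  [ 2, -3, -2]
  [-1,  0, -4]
A Jordan chain for λ = -5 of length 2:
v_1 = (-1, 0, -1)ᵀ
v_2 = (1, -1, 0)ᵀ

Let N = A − (-5)·I. We want v_2 with N^2 v_2 = 0 but N^1 v_2 ≠ 0; then v_{j-1} := N · v_j for j = 2, …, 2.

Pick v_2 = (1, -1, 0)ᵀ.
Then v_1 = N · v_2 = (-1, 0, -1)ᵀ.

Sanity check: (A − (-5)·I) v_1 = (0, 0, 0)ᵀ = 0. ✓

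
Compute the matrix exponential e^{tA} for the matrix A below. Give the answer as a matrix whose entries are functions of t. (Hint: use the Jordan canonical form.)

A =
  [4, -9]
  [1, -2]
e^{tA} =
  [3*t*exp(t) + exp(t), -9*t*exp(t)]
  [t*exp(t), -3*t*exp(t) + exp(t)]

Strategy: write A = P · J · P⁻¹ where J is a Jordan canonical form, so e^{tA} = P · e^{tJ} · P⁻¹, and e^{tJ} can be computed block-by-block.

A has Jordan form
J =
  [1, 1]
  [0, 1]
(up to reordering of blocks).

Per-block formulas:
  For a 2×2 Jordan block J_2(1): exp(t · J_2(1)) = e^(1t)·(I + t·N), where N is the 2×2 nilpotent shift.

After assembling e^{tJ} and conjugating by P, we get:

e^{tA} =
  [3*t*exp(t) + exp(t), -9*t*exp(t)]
  [t*exp(t), -3*t*exp(t) + exp(t)]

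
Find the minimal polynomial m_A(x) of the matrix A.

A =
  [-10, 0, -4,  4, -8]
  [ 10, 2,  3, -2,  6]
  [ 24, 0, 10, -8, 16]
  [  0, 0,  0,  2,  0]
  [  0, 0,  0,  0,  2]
x^3 - 2*x^2 - 4*x + 8

The characteristic polynomial is χ_A(x) = (x - 2)^4*(x + 2), so the eigenvalues are known. The minimal polynomial is
  m_A(x) = Π_λ (x − λ)^{k_λ}
where k_λ is the size of the *largest* Jordan block for λ (equivalently, the smallest k with (A − λI)^k v = 0 for every generalised eigenvector v of λ).

  λ = -2: largest Jordan block has size 1, contributing (x + 2)
  λ = 2: largest Jordan block has size 2, contributing (x − 2)^2

So m_A(x) = (x - 2)^2*(x + 2) = x^3 - 2*x^2 - 4*x + 8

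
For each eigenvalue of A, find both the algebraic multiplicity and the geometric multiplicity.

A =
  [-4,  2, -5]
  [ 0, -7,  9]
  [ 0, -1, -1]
λ = -4: alg = 3, geom = 1

Step 1 — factor the characteristic polynomial to read off the algebraic multiplicities:
  χ_A(x) = (x + 4)^3

Step 2 — compute geometric multiplicities via the rank-nullity identity g(λ) = n − rank(A − λI):
  rank(A − (-4)·I) = 2, so dim ker(A − (-4)·I) = n − 2 = 1

Summary:
  λ = -4: algebraic multiplicity = 3, geometric multiplicity = 1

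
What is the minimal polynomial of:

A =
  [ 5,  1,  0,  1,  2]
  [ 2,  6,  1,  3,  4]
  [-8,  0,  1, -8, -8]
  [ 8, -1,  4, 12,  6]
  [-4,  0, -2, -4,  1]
x^3 - 15*x^2 + 75*x - 125

The characteristic polynomial is χ_A(x) = (x - 5)^5, so the eigenvalues are known. The minimal polynomial is
  m_A(x) = Π_λ (x − λ)^{k_λ}
where k_λ is the size of the *largest* Jordan block for λ (equivalently, the smallest k with (A − λI)^k v = 0 for every generalised eigenvector v of λ).

  λ = 5: largest Jordan block has size 3, contributing (x − 5)^3

So m_A(x) = (x - 5)^3 = x^3 - 15*x^2 + 75*x - 125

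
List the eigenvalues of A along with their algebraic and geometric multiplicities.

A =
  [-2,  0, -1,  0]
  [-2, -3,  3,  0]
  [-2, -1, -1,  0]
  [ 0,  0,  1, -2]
λ = -2: alg = 4, geom = 2

Step 1 — factor the characteristic polynomial to read off the algebraic multiplicities:
  χ_A(x) = (x + 2)^4

Step 2 — compute geometric multiplicities via the rank-nullity identity g(λ) = n − rank(A − λI):
  rank(A − (-2)·I) = 2, so dim ker(A − (-2)·I) = n − 2 = 2

Summary:
  λ = -2: algebraic multiplicity = 4, geometric multiplicity = 2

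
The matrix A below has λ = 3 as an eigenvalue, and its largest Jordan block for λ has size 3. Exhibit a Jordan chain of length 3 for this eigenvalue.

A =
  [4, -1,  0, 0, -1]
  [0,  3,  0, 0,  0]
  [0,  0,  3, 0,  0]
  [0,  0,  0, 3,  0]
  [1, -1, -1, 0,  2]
A Jordan chain for λ = 3 of length 3:
v_1 = (1, 0, 0, 0, 1)ᵀ
v_2 = (0, 0, 0, 0, -1)ᵀ
v_3 = (0, 0, 1, 0, 0)ᵀ

Let N = A − (3)·I. We want v_3 with N^3 v_3 = 0 but N^2 v_3 ≠ 0; then v_{j-1} := N · v_j for j = 3, …, 2.

Pick v_3 = (0, 0, 1, 0, 0)ᵀ.
Then v_2 = N · v_3 = (0, 0, 0, 0, -1)ᵀ.
Then v_1 = N · v_2 = (1, 0, 0, 0, 1)ᵀ.

Sanity check: (A − (3)·I) v_1 = (0, 0, 0, 0, 0)ᵀ = 0. ✓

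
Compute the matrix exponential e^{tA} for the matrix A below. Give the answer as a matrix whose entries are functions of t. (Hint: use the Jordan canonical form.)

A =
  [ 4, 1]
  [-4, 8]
e^{tA} =
  [-2*t*exp(6*t) + exp(6*t), t*exp(6*t)]
  [-4*t*exp(6*t), 2*t*exp(6*t) + exp(6*t)]

Strategy: write A = P · J · P⁻¹ where J is a Jordan canonical form, so e^{tA} = P · e^{tJ} · P⁻¹, and e^{tJ} can be computed block-by-block.

A has Jordan form
J =
  [6, 1]
  [0, 6]
(up to reordering of blocks).

Per-block formulas:
  For a 2×2 Jordan block J_2(6): exp(t · J_2(6)) = e^(6t)·(I + t·N), where N is the 2×2 nilpotent shift.

After assembling e^{tJ} and conjugating by P, we get:

e^{tA} =
  [-2*t*exp(6*t) + exp(6*t), t*exp(6*t)]
  [-4*t*exp(6*t), 2*t*exp(6*t) + exp(6*t)]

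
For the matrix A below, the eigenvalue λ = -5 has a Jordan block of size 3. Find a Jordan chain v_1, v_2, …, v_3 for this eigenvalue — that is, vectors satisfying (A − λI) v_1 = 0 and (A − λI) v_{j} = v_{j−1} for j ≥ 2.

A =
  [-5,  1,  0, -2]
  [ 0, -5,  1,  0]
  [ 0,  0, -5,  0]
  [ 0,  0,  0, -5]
A Jordan chain for λ = -5 of length 3:
v_1 = (1, 0, 0, 0)ᵀ
v_2 = (0, 1, 0, 0)ᵀ
v_3 = (0, 0, 1, 0)ᵀ

Let N = A − (-5)·I. We want v_3 with N^3 v_3 = 0 but N^2 v_3 ≠ 0; then v_{j-1} := N · v_j for j = 3, …, 2.

Pick v_3 = (0, 0, 1, 0)ᵀ.
Then v_2 = N · v_3 = (0, 1, 0, 0)ᵀ.
Then v_1 = N · v_2 = (1, 0, 0, 0)ᵀ.

Sanity check: (A − (-5)·I) v_1 = (0, 0, 0, 0)ᵀ = 0. ✓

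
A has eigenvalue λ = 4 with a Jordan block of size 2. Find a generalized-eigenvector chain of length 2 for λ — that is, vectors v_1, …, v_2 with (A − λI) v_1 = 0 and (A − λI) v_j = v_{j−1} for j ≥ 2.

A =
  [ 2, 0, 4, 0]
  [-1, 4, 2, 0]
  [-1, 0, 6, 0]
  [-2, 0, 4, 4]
A Jordan chain for λ = 4 of length 2:
v_1 = (-2, -1, -1, -2)ᵀ
v_2 = (1, 0, 0, 0)ᵀ

Let N = A − (4)·I. We want v_2 with N^2 v_2 = 0 but N^1 v_2 ≠ 0; then v_{j-1} := N · v_j for j = 2, …, 2.

Pick v_2 = (1, 0, 0, 0)ᵀ.
Then v_1 = N · v_2 = (-2, -1, -1, -2)ᵀ.

Sanity check: (A − (4)·I) v_1 = (0, 0, 0, 0)ᵀ = 0. ✓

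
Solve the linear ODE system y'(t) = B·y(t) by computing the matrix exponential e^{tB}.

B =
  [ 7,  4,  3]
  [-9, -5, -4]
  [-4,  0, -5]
e^{tB} =
  [8*t^2*exp(-t) + 8*t*exp(-t) + exp(-t), 8*t^2*exp(-t) + 4*t*exp(-t), -2*t^2*exp(-t) + 3*t*exp(-t)]
  [-10*t^2*exp(-t) - 9*t*exp(-t), -10*t^2*exp(-t) - 4*t*exp(-t) + exp(-t), 5*t^2*exp(-t)/2 - 4*t*exp(-t)]
  [-8*t^2*exp(-t) - 4*t*exp(-t), -8*t^2*exp(-t), 2*t^2*exp(-t) - 4*t*exp(-t) + exp(-t)]

Strategy: write B = P · J · P⁻¹ where J is a Jordan canonical form, so e^{tB} = P · e^{tJ} · P⁻¹, and e^{tJ} can be computed block-by-block.

B has Jordan form
J =
  [-1,  1,  0]
  [ 0, -1,  1]
  [ 0,  0, -1]
(up to reordering of blocks).

Per-block formulas:
  For a 3×3 Jordan block J_3(-1): exp(t · J_3(-1)) = e^(-1t)·(I + t·N + (t^2/2)·N^2), where N is the 3×3 nilpotent shift.

After assembling e^{tJ} and conjugating by P, we get:

e^{tB} =
  [8*t^2*exp(-t) + 8*t*exp(-t) + exp(-t), 8*t^2*exp(-t) + 4*t*exp(-t), -2*t^2*exp(-t) + 3*t*exp(-t)]
  [-10*t^2*exp(-t) - 9*t*exp(-t), -10*t^2*exp(-t) - 4*t*exp(-t) + exp(-t), 5*t^2*exp(-t)/2 - 4*t*exp(-t)]
  [-8*t^2*exp(-t) - 4*t*exp(-t), -8*t^2*exp(-t), 2*t^2*exp(-t) - 4*t*exp(-t) + exp(-t)]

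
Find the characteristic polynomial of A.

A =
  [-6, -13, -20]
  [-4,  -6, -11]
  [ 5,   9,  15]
x^3 - 3*x^2 + 3*x - 1

Expanding det(x·I − A) (e.g. by cofactor expansion or by noting that A is similar to its Jordan form J, which has the same characteristic polynomial as A) gives
  χ_A(x) = x^3 - 3*x^2 + 3*x - 1
which factors as (x - 1)^3. The eigenvalues (with algebraic multiplicities) are λ = 1 with multiplicity 3.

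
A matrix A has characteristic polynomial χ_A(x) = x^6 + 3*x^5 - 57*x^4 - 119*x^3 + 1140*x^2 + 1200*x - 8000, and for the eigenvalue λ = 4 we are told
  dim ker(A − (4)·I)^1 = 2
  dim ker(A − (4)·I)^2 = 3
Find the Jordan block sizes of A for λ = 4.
Block sizes for λ = 4: [2, 1]

From the dimensions of kernels of powers, the number of Jordan blocks of size at least j is d_j − d_{j−1} where d_j = dim ker(N^j) (with d_0 = 0). Computing the differences gives [2, 1].
The number of blocks of size exactly k is (#blocks of size ≥ k) − (#blocks of size ≥ k + 1), so the partition is: 1 block(s) of size 1, 1 block(s) of size 2.
In nonincreasing order the block sizes are [2, 1].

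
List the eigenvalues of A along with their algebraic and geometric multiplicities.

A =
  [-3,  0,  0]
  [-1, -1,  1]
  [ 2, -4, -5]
λ = -3: alg = 3, geom = 2

Step 1 — factor the characteristic polynomial to read off the algebraic multiplicities:
  χ_A(x) = (x + 3)^3

Step 2 — compute geometric multiplicities via the rank-nullity identity g(λ) = n − rank(A − λI):
  rank(A − (-3)·I) = 1, so dim ker(A − (-3)·I) = n − 1 = 2

Summary:
  λ = -3: algebraic multiplicity = 3, geometric multiplicity = 2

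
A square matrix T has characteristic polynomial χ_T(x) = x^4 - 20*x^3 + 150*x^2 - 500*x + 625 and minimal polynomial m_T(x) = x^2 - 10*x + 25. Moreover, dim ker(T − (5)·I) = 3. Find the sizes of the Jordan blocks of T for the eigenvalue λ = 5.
Block sizes for λ = 5: [2, 1, 1]

Step 1 — from the characteristic polynomial, algebraic multiplicity of λ = 5 is 4. From dim ker(T − (5)·I) = 3, there are exactly 3 Jordan blocks for λ = 5.
Step 2 — from the minimal polynomial, the factor (x − 5)^2 tells us the largest block for λ = 5 has size 2.
Step 3 — with total size 4, 3 blocks, and largest block 2, the block sizes (in nonincreasing order) are [2, 1, 1].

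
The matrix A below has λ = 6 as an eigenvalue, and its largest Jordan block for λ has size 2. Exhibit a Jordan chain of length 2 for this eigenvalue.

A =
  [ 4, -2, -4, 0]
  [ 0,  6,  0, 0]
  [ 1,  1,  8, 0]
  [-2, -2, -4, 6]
A Jordan chain for λ = 6 of length 2:
v_1 = (-2, 0, 1, -2)ᵀ
v_2 = (1, 0, 0, 0)ᵀ

Let N = A − (6)·I. We want v_2 with N^2 v_2 = 0 but N^1 v_2 ≠ 0; then v_{j-1} := N · v_j for j = 2, …, 2.

Pick v_2 = (1, 0, 0, 0)ᵀ.
Then v_1 = N · v_2 = (-2, 0, 1, -2)ᵀ.

Sanity check: (A − (6)·I) v_1 = (0, 0, 0, 0)ᵀ = 0. ✓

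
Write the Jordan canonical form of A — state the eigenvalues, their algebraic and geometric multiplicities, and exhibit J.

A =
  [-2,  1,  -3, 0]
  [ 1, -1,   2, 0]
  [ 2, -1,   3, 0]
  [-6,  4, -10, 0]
J_3(0) ⊕ J_1(0)

The characteristic polynomial is
  det(x·I − A) = x^4

Eigenvalues and multiplicities (the geometric multiplicity of λ is n − rank(A − λI), which equals the number of Jordan blocks for λ):
  λ = 0: algebraic multiplicity = 4, geometric multiplicity = 2

Determining the block sizes for each eigenvalue:
  λ = 0: with am = 4 and gm = 2, the partition is not yet determined (e.g. several partitions of 4 into 2 parts exist). Let N = A − (0)·I. Computing rank(N^1) = 2, rank(N^2) = 1, rank(N^3) = 0; the number of blocks of size ≥ j is rank(N^{j−1}) − rank(N^j), giving [2, 1, 1]. So we have 1 block(s) of size 3, 1 block(s) of size 1 → block sizes [3, 1]

Assembling the blocks gives a Jordan form
J =
  [0, 1, 0, 0]
  [0, 0, 1, 0]
  [0, 0, 0, 0]
  [0, 0, 0, 0]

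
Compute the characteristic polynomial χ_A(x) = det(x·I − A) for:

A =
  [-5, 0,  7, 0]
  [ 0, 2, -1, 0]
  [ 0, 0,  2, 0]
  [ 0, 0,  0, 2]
x^4 - x^3 - 18*x^2 + 52*x - 40

Expanding det(x·I − A) (e.g. by cofactor expansion or by noting that A is similar to its Jordan form J, which has the same characteristic polynomial as A) gives
  χ_A(x) = x^4 - x^3 - 18*x^2 + 52*x - 40
which factors as (x - 2)^3*(x + 5). The eigenvalues (with algebraic multiplicities) are λ = -5 with multiplicity 1, λ = 2 with multiplicity 3.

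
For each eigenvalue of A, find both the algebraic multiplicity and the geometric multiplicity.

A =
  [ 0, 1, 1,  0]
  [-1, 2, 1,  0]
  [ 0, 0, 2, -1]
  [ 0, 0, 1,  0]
λ = 1: alg = 4, geom = 2

Step 1 — factor the characteristic polynomial to read off the algebraic multiplicities:
  χ_A(x) = (x - 1)^4

Step 2 — compute geometric multiplicities via the rank-nullity identity g(λ) = n − rank(A − λI):
  rank(A − (1)·I) = 2, so dim ker(A − (1)·I) = n − 2 = 2

Summary:
  λ = 1: algebraic multiplicity = 4, geometric multiplicity = 2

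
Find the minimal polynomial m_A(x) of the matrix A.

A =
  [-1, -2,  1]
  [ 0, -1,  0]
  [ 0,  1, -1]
x^3 + 3*x^2 + 3*x + 1

The characteristic polynomial is χ_A(x) = (x + 1)^3, so the eigenvalues are known. The minimal polynomial is
  m_A(x) = Π_λ (x − λ)^{k_λ}
where k_λ is the size of the *largest* Jordan block for λ (equivalently, the smallest k with (A − λI)^k v = 0 for every generalised eigenvector v of λ).

  λ = -1: largest Jordan block has size 3, contributing (x + 1)^3

So m_A(x) = (x + 1)^3 = x^3 + 3*x^2 + 3*x + 1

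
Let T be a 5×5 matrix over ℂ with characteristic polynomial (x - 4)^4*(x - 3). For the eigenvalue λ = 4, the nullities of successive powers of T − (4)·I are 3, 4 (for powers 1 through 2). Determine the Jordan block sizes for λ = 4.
Block sizes for λ = 4: [2, 1, 1]

From the dimensions of kernels of powers, the number of Jordan blocks of size at least j is d_j − d_{j−1} where d_j = dim ker(N^j) (with d_0 = 0). Computing the differences gives [3, 1].
The number of blocks of size exactly k is (#blocks of size ≥ k) − (#blocks of size ≥ k + 1), so the partition is: 2 block(s) of size 1, 1 block(s) of size 2.
In nonincreasing order the block sizes are [2, 1, 1].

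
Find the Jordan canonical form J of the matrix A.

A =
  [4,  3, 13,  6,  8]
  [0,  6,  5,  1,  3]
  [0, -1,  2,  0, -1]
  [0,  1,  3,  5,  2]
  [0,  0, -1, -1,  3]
J_3(4) ⊕ J_2(4)

The characteristic polynomial is
  det(x·I − A) = x^5 - 20*x^4 + 160*x^3 - 640*x^2 + 1280*x - 1024 = (x - 4)^5

Eigenvalues and multiplicities (the geometric multiplicity of λ is n − rank(A − λI), which equals the number of Jordan blocks for λ):
  λ = 4: algebraic multiplicity = 5, geometric multiplicity = 2

Determining the block sizes for each eigenvalue:
  λ = 4: with am = 5 and gm = 2, the partition is not yet determined (e.g. several partitions of 5 into 2 parts exist). Let N = A − (4)·I. Computing rank(N^1) = 3, rank(N^2) = 1, rank(N^3) = 0; the number of blocks of size ≥ j is rank(N^{j−1}) − rank(N^j), giving [2, 2, 1]. So we have 1 block(s) of size 3, 1 block(s) of size 2 → block sizes [3, 2]

Assembling the blocks gives a Jordan form
J =
  [4, 1, 0, 0, 0]
  [0, 4, 1, 0, 0]
  [0, 0, 4, 0, 0]
  [0, 0, 0, 4, 1]
  [0, 0, 0, 0, 4]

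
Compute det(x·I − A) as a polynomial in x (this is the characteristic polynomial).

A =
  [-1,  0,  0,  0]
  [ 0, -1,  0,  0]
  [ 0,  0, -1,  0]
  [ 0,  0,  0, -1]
x^4 + 4*x^3 + 6*x^2 + 4*x + 1

Expanding det(x·I − A) (e.g. by cofactor expansion or by noting that A is similar to its Jordan form J, which has the same characteristic polynomial as A) gives
  χ_A(x) = x^4 + 4*x^3 + 6*x^2 + 4*x + 1
which factors as (x + 1)^4. The eigenvalues (with algebraic multiplicities) are λ = -1 with multiplicity 4.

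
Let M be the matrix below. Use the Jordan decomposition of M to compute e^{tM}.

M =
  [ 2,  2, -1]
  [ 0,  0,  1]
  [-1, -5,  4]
e^{tM} =
  [t^2*exp(2*t)/2 + exp(2*t), t^2*exp(2*t)/2 + 2*t*exp(2*t), -t*exp(2*t)]
  [-t^2*exp(2*t)/2, -t^2*exp(2*t)/2 - 2*t*exp(2*t) + exp(2*t), t*exp(2*t)]
  [-t^2*exp(2*t) - t*exp(2*t), -t^2*exp(2*t) - 5*t*exp(2*t), 2*t*exp(2*t) + exp(2*t)]

Strategy: write M = P · J · P⁻¹ where J is a Jordan canonical form, so e^{tM} = P · e^{tJ} · P⁻¹, and e^{tJ} can be computed block-by-block.

M has Jordan form
J =
  [2, 1, 0]
  [0, 2, 1]
  [0, 0, 2]
(up to reordering of blocks).

Per-block formulas:
  For a 3×3 Jordan block J_3(2): exp(t · J_3(2)) = e^(2t)·(I + t·N + (t^2/2)·N^2), where N is the 3×3 nilpotent shift.

After assembling e^{tJ} and conjugating by P, we get:

e^{tM} =
  [t^2*exp(2*t)/2 + exp(2*t), t^2*exp(2*t)/2 + 2*t*exp(2*t), -t*exp(2*t)]
  [-t^2*exp(2*t)/2, -t^2*exp(2*t)/2 - 2*t*exp(2*t) + exp(2*t), t*exp(2*t)]
  [-t^2*exp(2*t) - t*exp(2*t), -t^2*exp(2*t) - 5*t*exp(2*t), 2*t*exp(2*t) + exp(2*t)]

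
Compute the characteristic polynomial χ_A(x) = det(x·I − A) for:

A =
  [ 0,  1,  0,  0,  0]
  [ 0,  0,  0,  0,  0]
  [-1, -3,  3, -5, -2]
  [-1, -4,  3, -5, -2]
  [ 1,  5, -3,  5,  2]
x^5

Expanding det(x·I − A) (e.g. by cofactor expansion or by noting that A is similar to its Jordan form J, which has the same characteristic polynomial as A) gives
  χ_A(x) = x^5
which factors as x^5. The eigenvalues (with algebraic multiplicities) are λ = 0 with multiplicity 5.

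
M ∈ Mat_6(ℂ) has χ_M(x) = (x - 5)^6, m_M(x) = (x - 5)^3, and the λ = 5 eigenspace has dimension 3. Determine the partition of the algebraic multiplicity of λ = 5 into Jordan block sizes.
Block sizes for λ = 5: [3, 2, 1]

Step 1 — from the characteristic polynomial, algebraic multiplicity of λ = 5 is 6. From dim ker(M − (5)·I) = 3, there are exactly 3 Jordan blocks for λ = 5.
Step 2 — from the minimal polynomial, the factor (x − 5)^3 tells us the largest block for λ = 5 has size 3.
Step 3 — with total size 6, 3 blocks, and largest block 3, the block sizes (in nonincreasing order) are [3, 2, 1].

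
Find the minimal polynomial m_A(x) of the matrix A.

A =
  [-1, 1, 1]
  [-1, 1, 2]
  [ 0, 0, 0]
x^3

The characteristic polynomial is χ_A(x) = x^3, so the eigenvalues are known. The minimal polynomial is
  m_A(x) = Π_λ (x − λ)^{k_λ}
where k_λ is the size of the *largest* Jordan block for λ (equivalently, the smallest k with (A − λI)^k v = 0 for every generalised eigenvector v of λ).

  λ = 0: largest Jordan block has size 3, contributing (x − 0)^3

So m_A(x) = x^3 = x^3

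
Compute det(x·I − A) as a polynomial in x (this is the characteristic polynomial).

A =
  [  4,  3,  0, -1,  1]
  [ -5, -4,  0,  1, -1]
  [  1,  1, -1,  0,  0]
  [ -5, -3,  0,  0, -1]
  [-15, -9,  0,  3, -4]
x^5 + 5*x^4 + 10*x^3 + 10*x^2 + 5*x + 1

Expanding det(x·I − A) (e.g. by cofactor expansion or by noting that A is similar to its Jordan form J, which has the same characteristic polynomial as A) gives
  χ_A(x) = x^5 + 5*x^4 + 10*x^3 + 10*x^2 + 5*x + 1
which factors as (x + 1)^5. The eigenvalues (with algebraic multiplicities) are λ = -1 with multiplicity 5.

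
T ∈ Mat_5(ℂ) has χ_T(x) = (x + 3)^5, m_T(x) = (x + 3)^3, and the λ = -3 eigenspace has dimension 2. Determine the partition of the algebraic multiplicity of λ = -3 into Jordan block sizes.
Block sizes for λ = -3: [3, 2]

Step 1 — from the characteristic polynomial, algebraic multiplicity of λ = -3 is 5. From dim ker(T − (-3)·I) = 2, there are exactly 2 Jordan blocks for λ = -3.
Step 2 — from the minimal polynomial, the factor (x + 3)^3 tells us the largest block for λ = -3 has size 3.
Step 3 — with total size 5, 2 blocks, and largest block 3, the block sizes (in nonincreasing order) are [3, 2].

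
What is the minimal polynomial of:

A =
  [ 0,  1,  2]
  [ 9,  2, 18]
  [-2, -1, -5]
x^3 + 3*x^2 + 3*x + 1

The characteristic polynomial is χ_A(x) = (x + 1)^3, so the eigenvalues are known. The minimal polynomial is
  m_A(x) = Π_λ (x − λ)^{k_λ}
where k_λ is the size of the *largest* Jordan block for λ (equivalently, the smallest k with (A − λI)^k v = 0 for every generalised eigenvector v of λ).

  λ = -1: largest Jordan block has size 3, contributing (x + 1)^3

So m_A(x) = (x + 1)^3 = x^3 + 3*x^2 + 3*x + 1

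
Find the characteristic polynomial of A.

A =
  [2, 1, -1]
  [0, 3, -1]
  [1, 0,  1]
x^3 - 6*x^2 + 12*x - 8

Expanding det(x·I − A) (e.g. by cofactor expansion or by noting that A is similar to its Jordan form J, which has the same characteristic polynomial as A) gives
  χ_A(x) = x^3 - 6*x^2 + 12*x - 8
which factors as (x - 2)^3. The eigenvalues (with algebraic multiplicities) are λ = 2 with multiplicity 3.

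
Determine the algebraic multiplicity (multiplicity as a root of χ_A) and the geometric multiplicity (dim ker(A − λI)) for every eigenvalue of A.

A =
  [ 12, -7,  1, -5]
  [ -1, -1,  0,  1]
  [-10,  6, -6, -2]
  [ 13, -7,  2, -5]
λ = -2: alg = 3, geom = 1; λ = 6: alg = 1, geom = 1

Step 1 — factor the characteristic polynomial to read off the algebraic multiplicities:
  χ_A(x) = (x - 6)*(x + 2)^3

Step 2 — compute geometric multiplicities via the rank-nullity identity g(λ) = n − rank(A − λI):
  rank(A − (-2)·I) = 3, so dim ker(A − (-2)·I) = n − 3 = 1
  rank(A − (6)·I) = 3, so dim ker(A − (6)·I) = n − 3 = 1

Summary:
  λ = -2: algebraic multiplicity = 3, geometric multiplicity = 1
  λ = 6: algebraic multiplicity = 1, geometric multiplicity = 1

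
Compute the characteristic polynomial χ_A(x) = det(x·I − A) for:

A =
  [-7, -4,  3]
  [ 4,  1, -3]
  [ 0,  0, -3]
x^3 + 9*x^2 + 27*x + 27

Expanding det(x·I − A) (e.g. by cofactor expansion or by noting that A is similar to its Jordan form J, which has the same characteristic polynomial as A) gives
  χ_A(x) = x^3 + 9*x^2 + 27*x + 27
which factors as (x + 3)^3. The eigenvalues (with algebraic multiplicities) are λ = -3 with multiplicity 3.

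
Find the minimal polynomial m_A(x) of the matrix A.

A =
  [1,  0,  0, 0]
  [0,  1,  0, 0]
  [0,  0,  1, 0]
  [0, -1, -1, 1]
x^2 - 2*x + 1

The characteristic polynomial is χ_A(x) = (x - 1)^4, so the eigenvalues are known. The minimal polynomial is
  m_A(x) = Π_λ (x − λ)^{k_λ}
where k_λ is the size of the *largest* Jordan block for λ (equivalently, the smallest k with (A − λI)^k v = 0 for every generalised eigenvector v of λ).

  λ = 1: largest Jordan block has size 2, contributing (x − 1)^2

So m_A(x) = (x - 1)^2 = x^2 - 2*x + 1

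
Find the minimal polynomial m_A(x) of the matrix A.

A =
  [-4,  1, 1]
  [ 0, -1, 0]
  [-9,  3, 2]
x^2 + 2*x + 1

The characteristic polynomial is χ_A(x) = (x + 1)^3, so the eigenvalues are known. The minimal polynomial is
  m_A(x) = Π_λ (x − λ)^{k_λ}
where k_λ is the size of the *largest* Jordan block for λ (equivalently, the smallest k with (A − λI)^k v = 0 for every generalised eigenvector v of λ).

  λ = -1: largest Jordan block has size 2, contributing (x + 1)^2

So m_A(x) = (x + 1)^2 = x^2 + 2*x + 1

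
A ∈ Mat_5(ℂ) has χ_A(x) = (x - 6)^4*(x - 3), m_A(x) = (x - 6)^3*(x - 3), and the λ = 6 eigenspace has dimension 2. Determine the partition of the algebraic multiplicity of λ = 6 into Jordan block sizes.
Block sizes for λ = 6: [3, 1]

Step 1 — from the characteristic polynomial, algebraic multiplicity of λ = 6 is 4. From dim ker(A − (6)·I) = 2, there are exactly 2 Jordan blocks for λ = 6.
Step 2 — from the minimal polynomial, the factor (x − 6)^3 tells us the largest block for λ = 6 has size 3.
Step 3 — with total size 4, 2 blocks, and largest block 3, the block sizes (in nonincreasing order) are [3, 1].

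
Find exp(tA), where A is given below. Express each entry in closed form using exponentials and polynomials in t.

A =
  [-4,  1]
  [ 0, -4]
e^{tA} =
  [exp(-4*t), t*exp(-4*t)]
  [0, exp(-4*t)]

Strategy: write A = P · J · P⁻¹ where J is a Jordan canonical form, so e^{tA} = P · e^{tJ} · P⁻¹, and e^{tJ} can be computed block-by-block.

A has Jordan form
J =
  [-4,  1]
  [ 0, -4]
(up to reordering of blocks).

Per-block formulas:
  For a 2×2 Jordan block J_2(-4): exp(t · J_2(-4)) = e^(-4t)·(I + t·N), where N is the 2×2 nilpotent shift.

After assembling e^{tJ} and conjugating by P, we get:

e^{tA} =
  [exp(-4*t), t*exp(-4*t)]
  [0, exp(-4*t)]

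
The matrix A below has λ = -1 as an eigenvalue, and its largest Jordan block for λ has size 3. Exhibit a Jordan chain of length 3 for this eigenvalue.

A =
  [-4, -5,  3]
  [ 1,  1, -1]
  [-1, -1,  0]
A Jordan chain for λ = -1 of length 3:
v_1 = (1, 0, 1)ᵀ
v_2 = (-3, 1, -1)ᵀ
v_3 = (1, 0, 0)ᵀ

Let N = A − (-1)·I. We want v_3 with N^3 v_3 = 0 but N^2 v_3 ≠ 0; then v_{j-1} := N · v_j for j = 3, …, 2.

Pick v_3 = (1, 0, 0)ᵀ.
Then v_2 = N · v_3 = (-3, 1, -1)ᵀ.
Then v_1 = N · v_2 = (1, 0, 1)ᵀ.

Sanity check: (A − (-1)·I) v_1 = (0, 0, 0)ᵀ = 0. ✓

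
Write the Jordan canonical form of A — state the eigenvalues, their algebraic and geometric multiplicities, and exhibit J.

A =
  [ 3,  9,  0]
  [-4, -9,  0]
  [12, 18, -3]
J_2(-3) ⊕ J_1(-3)

The characteristic polynomial is
  det(x·I − A) = x^3 + 9*x^2 + 27*x + 27 = (x + 3)^3

Eigenvalues and multiplicities (the geometric multiplicity of λ is n − rank(A − λI), which equals the number of Jordan blocks for λ):
  λ = -3: algebraic multiplicity = 3, geometric multiplicity = 2

Determining the block sizes for each eigenvalue:
  λ = -3: 2 blocks summing to 3 forces exactly one block of size 2 and the rest size 1 → block sizes [2, 1]

Assembling the blocks gives a Jordan form
J =
  [-3,  1,  0]
  [ 0, -3,  0]
  [ 0,  0, -3]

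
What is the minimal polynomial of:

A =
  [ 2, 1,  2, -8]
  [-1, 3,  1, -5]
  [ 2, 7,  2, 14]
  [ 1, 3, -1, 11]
x^4 - 18*x^3 + 120*x^2 - 352*x + 384

The characteristic polynomial is χ_A(x) = (x - 6)*(x - 4)^3, so the eigenvalues are known. The minimal polynomial is
  m_A(x) = Π_λ (x − λ)^{k_λ}
where k_λ is the size of the *largest* Jordan block for λ (equivalently, the smallest k with (A − λI)^k v = 0 for every generalised eigenvector v of λ).

  λ = 4: largest Jordan block has size 3, contributing (x − 4)^3
  λ = 6: largest Jordan block has size 1, contributing (x − 6)

So m_A(x) = (x - 6)*(x - 4)^3 = x^4 - 18*x^3 + 120*x^2 - 352*x + 384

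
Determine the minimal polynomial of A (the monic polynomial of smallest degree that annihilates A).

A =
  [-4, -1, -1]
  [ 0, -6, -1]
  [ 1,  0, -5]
x^3 + 15*x^2 + 75*x + 125

The characteristic polynomial is χ_A(x) = (x + 5)^3, so the eigenvalues are known. The minimal polynomial is
  m_A(x) = Π_λ (x − λ)^{k_λ}
where k_λ is the size of the *largest* Jordan block for λ (equivalently, the smallest k with (A − λI)^k v = 0 for every generalised eigenvector v of λ).

  λ = -5: largest Jordan block has size 3, contributing (x + 5)^3

So m_A(x) = (x + 5)^3 = x^3 + 15*x^2 + 75*x + 125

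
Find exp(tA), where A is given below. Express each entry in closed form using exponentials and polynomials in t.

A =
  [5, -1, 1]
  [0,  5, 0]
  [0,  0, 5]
e^{tA} =
  [exp(5*t), -t*exp(5*t), t*exp(5*t)]
  [0, exp(5*t), 0]
  [0, 0, exp(5*t)]

Strategy: write A = P · J · P⁻¹ where J is a Jordan canonical form, so e^{tA} = P · e^{tJ} · P⁻¹, and e^{tJ} can be computed block-by-block.

A has Jordan form
J =
  [5, 1, 0]
  [0, 5, 0]
  [0, 0, 5]
(up to reordering of blocks).

Per-block formulas:
  For a 1×1 block at λ = 5: exp(t · [5]) = [e^(5t)].
  For a 2×2 Jordan block J_2(5): exp(t · J_2(5)) = e^(5t)·(I + t·N), where N is the 2×2 nilpotent shift.

After assembling e^{tJ} and conjugating by P, we get:

e^{tA} =
  [exp(5*t), -t*exp(5*t), t*exp(5*t)]
  [0, exp(5*t), 0]
  [0, 0, exp(5*t)]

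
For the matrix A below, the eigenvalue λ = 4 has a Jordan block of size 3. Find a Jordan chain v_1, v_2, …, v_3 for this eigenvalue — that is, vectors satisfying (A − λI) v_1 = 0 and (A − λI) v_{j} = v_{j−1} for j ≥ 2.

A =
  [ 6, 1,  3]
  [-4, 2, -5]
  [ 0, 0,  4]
A Jordan chain for λ = 4 of length 3:
v_1 = (1, -2, 0)ᵀ
v_2 = (3, -5, 0)ᵀ
v_3 = (0, 0, 1)ᵀ

Let N = A − (4)·I. We want v_3 with N^3 v_3 = 0 but N^2 v_3 ≠ 0; then v_{j-1} := N · v_j for j = 3, …, 2.

Pick v_3 = (0, 0, 1)ᵀ.
Then v_2 = N · v_3 = (3, -5, 0)ᵀ.
Then v_1 = N · v_2 = (1, -2, 0)ᵀ.

Sanity check: (A − (4)·I) v_1 = (0, 0, 0)ᵀ = 0. ✓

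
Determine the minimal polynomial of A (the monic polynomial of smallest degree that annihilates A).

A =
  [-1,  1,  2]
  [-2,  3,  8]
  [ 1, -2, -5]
x^3 + 3*x^2 + 3*x + 1

The characteristic polynomial is χ_A(x) = (x + 1)^3, so the eigenvalues are known. The minimal polynomial is
  m_A(x) = Π_λ (x − λ)^{k_λ}
where k_λ is the size of the *largest* Jordan block for λ (equivalently, the smallest k with (A − λI)^k v = 0 for every generalised eigenvector v of λ).

  λ = -1: largest Jordan block has size 3, contributing (x + 1)^3

So m_A(x) = (x + 1)^3 = x^3 + 3*x^2 + 3*x + 1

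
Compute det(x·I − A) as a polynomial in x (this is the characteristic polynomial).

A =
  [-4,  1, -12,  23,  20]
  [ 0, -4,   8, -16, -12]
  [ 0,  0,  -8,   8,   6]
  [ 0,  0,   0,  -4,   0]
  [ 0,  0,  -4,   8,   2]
x^5 + 18*x^4 + 128*x^3 + 448*x^2 + 768*x + 512

Expanding det(x·I − A) (e.g. by cofactor expansion or by noting that A is similar to its Jordan form J, which has the same characteristic polynomial as A) gives
  χ_A(x) = x^5 + 18*x^4 + 128*x^3 + 448*x^2 + 768*x + 512
which factors as (x + 2)*(x + 4)^4. The eigenvalues (with algebraic multiplicities) are λ = -4 with multiplicity 4, λ = -2 with multiplicity 1.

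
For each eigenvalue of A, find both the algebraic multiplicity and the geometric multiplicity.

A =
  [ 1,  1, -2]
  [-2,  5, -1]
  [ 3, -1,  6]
λ = 4: alg = 3, geom = 1

Step 1 — factor the characteristic polynomial to read off the algebraic multiplicities:
  χ_A(x) = (x - 4)^3

Step 2 — compute geometric multiplicities via the rank-nullity identity g(λ) = n − rank(A − λI):
  rank(A − (4)·I) = 2, so dim ker(A − (4)·I) = n − 2 = 1

Summary:
  λ = 4: algebraic multiplicity = 3, geometric multiplicity = 1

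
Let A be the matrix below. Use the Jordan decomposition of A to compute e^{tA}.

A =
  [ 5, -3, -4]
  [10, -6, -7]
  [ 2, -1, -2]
e^{tA} =
  [-t^2*exp(-t) + 6*t*exp(-t) + exp(-t), t^2*exp(-t)/2 - 3*t*exp(-t), t^2*exp(-t)/2 - 4*t*exp(-t)]
  [-2*t^2*exp(-t) + 10*t*exp(-t), t^2*exp(-t) - 5*t*exp(-t) + exp(-t), t^2*exp(-t) - 7*t*exp(-t)]
  [2*t*exp(-t), -t*exp(-t), -t*exp(-t) + exp(-t)]

Strategy: write A = P · J · P⁻¹ where J is a Jordan canonical form, so e^{tA} = P · e^{tJ} · P⁻¹, and e^{tJ} can be computed block-by-block.

A has Jordan form
J =
  [-1,  1,  0]
  [ 0, -1,  1]
  [ 0,  0, -1]
(up to reordering of blocks).

Per-block formulas:
  For a 3×3 Jordan block J_3(-1): exp(t · J_3(-1)) = e^(-1t)·(I + t·N + (t^2/2)·N^2), where N is the 3×3 nilpotent shift.

After assembling e^{tJ} and conjugating by P, we get:

e^{tA} =
  [-t^2*exp(-t) + 6*t*exp(-t) + exp(-t), t^2*exp(-t)/2 - 3*t*exp(-t), t^2*exp(-t)/2 - 4*t*exp(-t)]
  [-2*t^2*exp(-t) + 10*t*exp(-t), t^2*exp(-t) - 5*t*exp(-t) + exp(-t), t^2*exp(-t) - 7*t*exp(-t)]
  [2*t*exp(-t), -t*exp(-t), -t*exp(-t) + exp(-t)]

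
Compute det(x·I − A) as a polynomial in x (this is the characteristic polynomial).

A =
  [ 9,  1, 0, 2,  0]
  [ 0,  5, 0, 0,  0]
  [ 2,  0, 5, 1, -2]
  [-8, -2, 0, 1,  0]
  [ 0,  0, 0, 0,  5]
x^5 - 25*x^4 + 250*x^3 - 1250*x^2 + 3125*x - 3125

Expanding det(x·I − A) (e.g. by cofactor expansion or by noting that A is similar to its Jordan form J, which has the same characteristic polynomial as A) gives
  χ_A(x) = x^5 - 25*x^4 + 250*x^3 - 1250*x^2 + 3125*x - 3125
which factors as (x - 5)^5. The eigenvalues (with algebraic multiplicities) are λ = 5 with multiplicity 5.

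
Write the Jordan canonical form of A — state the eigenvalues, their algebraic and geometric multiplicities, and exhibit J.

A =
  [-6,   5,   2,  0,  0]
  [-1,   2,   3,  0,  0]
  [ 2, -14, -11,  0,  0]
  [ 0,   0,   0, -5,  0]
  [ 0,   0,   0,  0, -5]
J_3(-5) ⊕ J_1(-5) ⊕ J_1(-5)

The characteristic polynomial is
  det(x·I − A) = x^5 + 25*x^4 + 250*x^3 + 1250*x^2 + 3125*x + 3125 = (x + 5)^5

Eigenvalues and multiplicities (the geometric multiplicity of λ is n − rank(A − λI), which equals the number of Jordan blocks for λ):
  λ = -5: algebraic multiplicity = 5, geometric multiplicity = 3

Determining the block sizes for each eigenvalue:
  λ = -5: with am = 5 and gm = 3, the partition is not yet determined (e.g. several partitions of 5 into 3 parts exist). Let N = A − (-5)·I. Computing rank(N^1) = 2, rank(N^2) = 1, rank(N^3) = 0; the number of blocks of size ≥ j is rank(N^{j−1}) − rank(N^j), giving [3, 1, 1]. So we have 1 block(s) of size 3, 2 block(s) of size 1 → block sizes [3, 1, 1]

Assembling the blocks gives a Jordan form
J =
  [-5,  1,  0,  0,  0]
  [ 0, -5,  1,  0,  0]
  [ 0,  0, -5,  0,  0]
  [ 0,  0,  0, -5,  0]
  [ 0,  0,  0,  0, -5]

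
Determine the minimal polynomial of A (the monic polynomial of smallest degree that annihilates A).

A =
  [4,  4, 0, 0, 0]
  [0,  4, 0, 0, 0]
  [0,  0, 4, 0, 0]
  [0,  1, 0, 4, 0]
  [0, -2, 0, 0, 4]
x^2 - 8*x + 16

The characteristic polynomial is χ_A(x) = (x - 4)^5, so the eigenvalues are known. The minimal polynomial is
  m_A(x) = Π_λ (x − λ)^{k_λ}
where k_λ is the size of the *largest* Jordan block for λ (equivalently, the smallest k with (A − λI)^k v = 0 for every generalised eigenvector v of λ).

  λ = 4: largest Jordan block has size 2, contributing (x − 4)^2

So m_A(x) = (x - 4)^2 = x^2 - 8*x + 16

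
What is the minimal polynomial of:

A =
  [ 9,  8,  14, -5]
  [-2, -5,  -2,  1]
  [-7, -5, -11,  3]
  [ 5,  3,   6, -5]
x^3 + 9*x^2 + 27*x + 27

The characteristic polynomial is χ_A(x) = (x + 3)^4, so the eigenvalues are known. The minimal polynomial is
  m_A(x) = Π_λ (x − λ)^{k_λ}
where k_λ is the size of the *largest* Jordan block for λ (equivalently, the smallest k with (A − λI)^k v = 0 for every generalised eigenvector v of λ).

  λ = -3: largest Jordan block has size 3, contributing (x + 3)^3

So m_A(x) = (x + 3)^3 = x^3 + 9*x^2 + 27*x + 27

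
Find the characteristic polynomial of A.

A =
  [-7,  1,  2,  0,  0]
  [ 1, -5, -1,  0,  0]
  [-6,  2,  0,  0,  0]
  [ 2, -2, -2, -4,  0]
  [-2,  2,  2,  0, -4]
x^5 + 20*x^4 + 160*x^3 + 640*x^2 + 1280*x + 1024

Expanding det(x·I − A) (e.g. by cofactor expansion or by noting that A is similar to its Jordan form J, which has the same characteristic polynomial as A) gives
  χ_A(x) = x^5 + 20*x^4 + 160*x^3 + 640*x^2 + 1280*x + 1024
which factors as (x + 4)^5. The eigenvalues (with algebraic multiplicities) are λ = -4 with multiplicity 5.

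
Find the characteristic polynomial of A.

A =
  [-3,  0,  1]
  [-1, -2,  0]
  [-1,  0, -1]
x^3 + 6*x^2 + 12*x + 8

Expanding det(x·I − A) (e.g. by cofactor expansion or by noting that A is similar to its Jordan form J, which has the same characteristic polynomial as A) gives
  χ_A(x) = x^3 + 6*x^2 + 12*x + 8
which factors as (x + 2)^3. The eigenvalues (with algebraic multiplicities) are λ = -2 with multiplicity 3.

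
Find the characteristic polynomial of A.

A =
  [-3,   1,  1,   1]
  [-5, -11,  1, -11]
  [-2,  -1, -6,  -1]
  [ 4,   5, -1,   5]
x^4 + 15*x^3 + 75*x^2 + 125*x

Expanding det(x·I − A) (e.g. by cofactor expansion or by noting that A is similar to its Jordan form J, which has the same characteristic polynomial as A) gives
  χ_A(x) = x^4 + 15*x^3 + 75*x^2 + 125*x
which factors as x*(x + 5)^3. The eigenvalues (with algebraic multiplicities) are λ = -5 with multiplicity 3, λ = 0 with multiplicity 1.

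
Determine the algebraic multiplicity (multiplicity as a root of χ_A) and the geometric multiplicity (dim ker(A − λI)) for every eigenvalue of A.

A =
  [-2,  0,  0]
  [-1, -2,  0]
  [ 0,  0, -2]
λ = -2: alg = 3, geom = 2

Step 1 — factor the characteristic polynomial to read off the algebraic multiplicities:
  χ_A(x) = (x + 2)^3

Step 2 — compute geometric multiplicities via the rank-nullity identity g(λ) = n − rank(A − λI):
  rank(A − (-2)·I) = 1, so dim ker(A − (-2)·I) = n − 1 = 2

Summary:
  λ = -2: algebraic multiplicity = 3, geometric multiplicity = 2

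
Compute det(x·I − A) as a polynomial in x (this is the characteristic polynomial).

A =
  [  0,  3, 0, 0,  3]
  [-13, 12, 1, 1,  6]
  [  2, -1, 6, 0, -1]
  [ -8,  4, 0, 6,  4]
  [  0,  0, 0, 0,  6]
x^5 - 30*x^4 + 360*x^3 - 2160*x^2 + 6480*x - 7776

Expanding det(x·I − A) (e.g. by cofactor expansion or by noting that A is similar to its Jordan form J, which has the same characteristic polynomial as A) gives
  χ_A(x) = x^5 - 30*x^4 + 360*x^3 - 2160*x^2 + 6480*x - 7776
which factors as (x - 6)^5. The eigenvalues (with algebraic multiplicities) are λ = 6 with multiplicity 5.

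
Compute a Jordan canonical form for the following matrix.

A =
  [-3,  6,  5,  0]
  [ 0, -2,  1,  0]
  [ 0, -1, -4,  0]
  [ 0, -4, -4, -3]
J_3(-3) ⊕ J_1(-3)

The characteristic polynomial is
  det(x·I − A) = x^4 + 12*x^3 + 54*x^2 + 108*x + 81 = (x + 3)^4

Eigenvalues and multiplicities (the geometric multiplicity of λ is n − rank(A − λI), which equals the number of Jordan blocks for λ):
  λ = -3: algebraic multiplicity = 4, geometric multiplicity = 2

Determining the block sizes for each eigenvalue:
  λ = -3: with am = 4 and gm = 2, the partition is not yet determined (e.g. several partitions of 4 into 2 parts exist). Let N = A − (-3)·I. Computing rank(N^1) = 2, rank(N^2) = 1, rank(N^3) = 0; the number of blocks of size ≥ j is rank(N^{j−1}) − rank(N^j), giving [2, 1, 1]. So we have 1 block(s) of size 3, 1 block(s) of size 1 → block sizes [3, 1]

Assembling the blocks gives a Jordan form
J =
  [-3,  1,  0,  0]
  [ 0, -3,  1,  0]
  [ 0,  0, -3,  0]
  [ 0,  0,  0, -3]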